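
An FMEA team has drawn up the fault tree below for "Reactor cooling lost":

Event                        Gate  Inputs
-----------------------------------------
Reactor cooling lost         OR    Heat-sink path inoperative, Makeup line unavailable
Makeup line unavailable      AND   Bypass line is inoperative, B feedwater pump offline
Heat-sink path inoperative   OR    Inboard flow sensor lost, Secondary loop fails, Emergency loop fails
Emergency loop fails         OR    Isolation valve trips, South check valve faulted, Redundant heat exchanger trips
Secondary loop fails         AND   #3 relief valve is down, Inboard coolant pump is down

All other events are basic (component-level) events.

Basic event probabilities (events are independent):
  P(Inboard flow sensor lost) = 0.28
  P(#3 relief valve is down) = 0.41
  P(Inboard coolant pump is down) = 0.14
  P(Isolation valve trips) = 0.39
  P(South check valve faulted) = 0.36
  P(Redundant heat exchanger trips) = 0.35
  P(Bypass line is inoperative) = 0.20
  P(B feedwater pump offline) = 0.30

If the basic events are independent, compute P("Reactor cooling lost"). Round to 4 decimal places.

P(Secondary loop fails) [AND] = 0.41 × 0.14 = 0.057400
P(Emergency loop fails) [OR] = 1 − (1−0.39) × (1−0.36) × (1−0.35) = 0.746240
P(Heat-sink path inoperative) [OR] = 1 − (1−0.28) × (1−0.057400) × (1−0.746240) = 0.827780
P(Makeup line unavailable) [AND] = 0.20 × 0.30 = 0.060000
P(Reactor cooling lost) [OR] = 1 − (1−0.827780) × (1−0.060000) = 0.838113
Rounded to 4 decimal places: P(Reactor cooling lost) ≈ 0.8381.

0.8381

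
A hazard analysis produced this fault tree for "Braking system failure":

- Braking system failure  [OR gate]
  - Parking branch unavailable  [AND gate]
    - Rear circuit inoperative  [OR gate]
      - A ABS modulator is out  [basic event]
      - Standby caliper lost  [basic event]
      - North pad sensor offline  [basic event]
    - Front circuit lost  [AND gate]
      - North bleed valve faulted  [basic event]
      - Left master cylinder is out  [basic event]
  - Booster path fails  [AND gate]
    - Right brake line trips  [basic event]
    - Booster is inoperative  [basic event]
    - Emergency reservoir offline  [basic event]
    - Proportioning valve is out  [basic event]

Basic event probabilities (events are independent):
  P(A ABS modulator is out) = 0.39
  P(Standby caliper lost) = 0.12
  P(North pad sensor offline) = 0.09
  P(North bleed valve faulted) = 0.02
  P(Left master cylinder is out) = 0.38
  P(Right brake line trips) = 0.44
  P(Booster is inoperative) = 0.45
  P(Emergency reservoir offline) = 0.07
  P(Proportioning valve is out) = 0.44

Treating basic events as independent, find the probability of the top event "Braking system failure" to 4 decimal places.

0.0100

P(Rear circuit inoperative) [OR] = 1 − (1−0.39) × (1−0.12) × (1−0.09) = 0.511512
P(Front circuit lost) [AND] = 0.02 × 0.38 = 0.007600
P(Parking branch unavailable) [AND] = 0.511512 × 0.007600 = 0.003887
P(Booster path fails) [AND] = 0.44 × 0.45 × 0.07 × 0.44 = 0.006098
P(Braking system failure) [OR] = 1 − (1−0.003887) × (1−0.006098) = 0.009961
Rounded to 4 decimal places: P(Braking system failure) ≈ 0.0100.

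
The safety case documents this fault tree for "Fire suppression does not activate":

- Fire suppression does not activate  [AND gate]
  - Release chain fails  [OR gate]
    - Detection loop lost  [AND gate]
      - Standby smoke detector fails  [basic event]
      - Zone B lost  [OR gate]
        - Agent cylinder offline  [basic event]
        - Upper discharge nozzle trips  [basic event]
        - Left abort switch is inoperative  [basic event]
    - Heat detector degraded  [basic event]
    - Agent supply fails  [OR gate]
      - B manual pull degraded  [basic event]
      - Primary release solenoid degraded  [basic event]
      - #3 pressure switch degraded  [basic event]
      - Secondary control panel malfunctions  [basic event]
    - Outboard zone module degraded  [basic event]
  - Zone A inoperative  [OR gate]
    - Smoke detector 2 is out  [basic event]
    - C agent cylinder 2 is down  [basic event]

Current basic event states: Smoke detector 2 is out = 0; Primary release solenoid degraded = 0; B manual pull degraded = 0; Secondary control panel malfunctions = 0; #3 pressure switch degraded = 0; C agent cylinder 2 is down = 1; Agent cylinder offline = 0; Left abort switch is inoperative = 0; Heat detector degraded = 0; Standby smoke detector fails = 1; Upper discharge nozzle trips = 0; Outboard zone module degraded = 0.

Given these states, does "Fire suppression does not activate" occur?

No

Zone B lost [OR]: Agent cylinder offline=not, Upper discharge nozzle trips=not, Left abort switch is inoperative=not → no input occurs → does not occur.
Detection loop lost [AND]: Standby smoke detector fails=occurs, Zone B lost=not → not all inputs occur → does not occur.
Agent supply fails [OR]: B manual pull degraded=not, Primary release solenoid degraded=not, #3 pressure switch degraded=not, Secondary control panel malfunctions=not → no input occurs → does not occur.
Release chain fails [OR]: Detection loop lost=not, Heat detector degraded=not, Agent supply fails=not, Outboard zone module degraded=not → no input occurs → does not occur.
Zone A inoperative [OR]: Smoke detector 2 is out=not, C agent cylinder 2 is down=occurs → at least one input occurs → occurs.
Fire suppression does not activate [AND]: Release chain fails=not, Zone A inoperative=occurs → not all inputs occur → does not occur.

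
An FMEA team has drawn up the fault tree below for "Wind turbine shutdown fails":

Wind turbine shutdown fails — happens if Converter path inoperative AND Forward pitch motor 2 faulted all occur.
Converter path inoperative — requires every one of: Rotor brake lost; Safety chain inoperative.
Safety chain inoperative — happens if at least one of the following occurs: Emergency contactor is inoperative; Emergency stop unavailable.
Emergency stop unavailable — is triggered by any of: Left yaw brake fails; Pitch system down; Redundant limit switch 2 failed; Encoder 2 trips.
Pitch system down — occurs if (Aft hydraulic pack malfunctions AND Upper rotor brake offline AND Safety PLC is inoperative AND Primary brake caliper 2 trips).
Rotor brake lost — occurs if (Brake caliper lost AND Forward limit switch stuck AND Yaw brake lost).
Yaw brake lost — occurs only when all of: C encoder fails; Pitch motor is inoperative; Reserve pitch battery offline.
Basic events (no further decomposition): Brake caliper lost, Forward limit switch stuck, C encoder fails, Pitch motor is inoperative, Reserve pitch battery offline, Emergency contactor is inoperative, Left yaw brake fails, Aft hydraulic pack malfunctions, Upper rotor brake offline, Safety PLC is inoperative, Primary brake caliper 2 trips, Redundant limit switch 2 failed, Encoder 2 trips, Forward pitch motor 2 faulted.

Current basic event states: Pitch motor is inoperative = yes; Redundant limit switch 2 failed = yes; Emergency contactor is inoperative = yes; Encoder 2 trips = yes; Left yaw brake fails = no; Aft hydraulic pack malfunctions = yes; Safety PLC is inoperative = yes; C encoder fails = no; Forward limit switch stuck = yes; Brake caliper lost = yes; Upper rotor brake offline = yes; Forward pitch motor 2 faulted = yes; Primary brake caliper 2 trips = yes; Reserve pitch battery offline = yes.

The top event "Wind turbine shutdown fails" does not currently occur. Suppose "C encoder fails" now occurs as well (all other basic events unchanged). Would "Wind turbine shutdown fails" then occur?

Counterfactual: set "C encoder fails" to occurred.
Yaw brake lost [AND]: C encoder fails=occurs, Pitch motor is inoperative=occurs, Reserve pitch battery offline=occurs → all inputs occur → occurs.
Rotor brake lost [AND]: Brake caliper lost=occurs, Forward limit switch stuck=occurs, Yaw brake lost=occurs → all inputs occur → occurs.
Pitch system down [AND]: Aft hydraulic pack malfunctions=occurs, Upper rotor brake offline=occurs, Safety PLC is inoperative=occurs, Primary brake caliper 2 trips=occurs → all inputs occur → occurs.
Emergency stop unavailable [OR]: Left yaw brake fails=not, Pitch system down=occurs, Redundant limit switch 2 failed=occurs, Encoder 2 trips=occurs → at least one input occurs → occurs.
Safety chain inoperative [OR]: Emergency contactor is inoperative=occurs, Emergency stop unavailable=occurs → at least one input occurs → occurs.
Converter path inoperative [AND]: Rotor brake lost=occurs, Safety chain inoperative=occurs → all inputs occur → occurs.
Wind turbine shutdown fails [AND]: Converter path inoperative=occurs, Forward pitch motor 2 faulted=occurs → all inputs occur → occurs.

Yes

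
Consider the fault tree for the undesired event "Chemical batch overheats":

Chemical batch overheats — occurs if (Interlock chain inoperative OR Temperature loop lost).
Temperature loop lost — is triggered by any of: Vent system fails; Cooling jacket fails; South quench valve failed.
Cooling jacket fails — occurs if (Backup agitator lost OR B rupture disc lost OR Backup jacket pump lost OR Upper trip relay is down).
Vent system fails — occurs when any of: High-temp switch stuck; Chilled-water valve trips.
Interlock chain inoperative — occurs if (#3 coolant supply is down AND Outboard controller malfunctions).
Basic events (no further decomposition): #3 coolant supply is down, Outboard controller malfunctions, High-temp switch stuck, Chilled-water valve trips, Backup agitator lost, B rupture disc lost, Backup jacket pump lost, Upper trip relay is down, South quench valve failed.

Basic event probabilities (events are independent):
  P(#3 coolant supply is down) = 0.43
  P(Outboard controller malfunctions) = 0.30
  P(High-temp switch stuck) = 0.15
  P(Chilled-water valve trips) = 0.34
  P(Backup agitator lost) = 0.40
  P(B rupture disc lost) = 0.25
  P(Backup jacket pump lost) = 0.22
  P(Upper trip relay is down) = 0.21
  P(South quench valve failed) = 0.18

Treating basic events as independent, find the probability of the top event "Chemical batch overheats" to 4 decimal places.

0.8889

P(Interlock chain inoperative) [AND] = 0.43 × 0.30 = 0.129000
P(Vent system fails) [OR] = 1 − (1−0.15) × (1−0.34) = 0.439000
P(Cooling jacket fails) [OR] = 1 − (1−0.40) × (1−0.25) × (1−0.22) × (1−0.21) = 0.722710
P(Temperature loop lost) [OR] = 1 − (1−0.439000) × (1−0.722710) × (1−0.18) = 0.872441
P(Chemical batch overheats) [OR] = 1 − (1−0.129000) × (1−0.872441) = 0.888896
Rounded to 4 decimal places: P(Chemical batch overheats) ≈ 0.8889.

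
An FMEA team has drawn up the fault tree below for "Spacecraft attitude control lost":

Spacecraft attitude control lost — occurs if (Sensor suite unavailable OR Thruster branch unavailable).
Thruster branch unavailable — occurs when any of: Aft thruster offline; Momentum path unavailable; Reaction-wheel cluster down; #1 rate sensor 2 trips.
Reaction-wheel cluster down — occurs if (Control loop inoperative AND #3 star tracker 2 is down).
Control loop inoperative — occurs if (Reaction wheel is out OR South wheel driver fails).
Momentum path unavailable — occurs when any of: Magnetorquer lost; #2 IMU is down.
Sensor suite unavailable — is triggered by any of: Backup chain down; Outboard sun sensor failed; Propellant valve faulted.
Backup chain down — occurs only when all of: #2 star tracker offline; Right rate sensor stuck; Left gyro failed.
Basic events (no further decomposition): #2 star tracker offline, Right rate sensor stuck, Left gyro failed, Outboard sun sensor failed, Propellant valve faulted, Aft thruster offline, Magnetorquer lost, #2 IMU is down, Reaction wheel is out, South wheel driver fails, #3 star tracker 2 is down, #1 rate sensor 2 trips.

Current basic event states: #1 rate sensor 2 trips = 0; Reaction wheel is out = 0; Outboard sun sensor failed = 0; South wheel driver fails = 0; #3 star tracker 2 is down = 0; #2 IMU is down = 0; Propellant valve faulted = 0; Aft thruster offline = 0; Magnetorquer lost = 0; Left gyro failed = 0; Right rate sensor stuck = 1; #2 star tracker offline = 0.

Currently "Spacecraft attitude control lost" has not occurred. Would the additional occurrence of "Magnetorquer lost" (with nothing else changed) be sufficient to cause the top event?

Counterfactual: set "Magnetorquer lost" to occurred.
Backup chain down [AND]: #2 star tracker offline=not, Right rate sensor stuck=occurs, Left gyro failed=not → not all inputs occur → does not occur.
Sensor suite unavailable [OR]: Backup chain down=not, Outboard sun sensor failed=not, Propellant valve faulted=not → no input occurs → does not occur.
Momentum path unavailable [OR]: Magnetorquer lost=occurs, #2 IMU is down=not → at least one input occurs → occurs.
Control loop inoperative [OR]: Reaction wheel is out=not, South wheel driver fails=not → no input occurs → does not occur.
Reaction-wheel cluster down [AND]: Control loop inoperative=not, #3 star tracker 2 is down=not → not all inputs occur → does not occur.
Thruster branch unavailable [OR]: Aft thruster offline=not, Momentum path unavailable=occurs, Reaction-wheel cluster down=not, #1 rate sensor 2 trips=not → at least one input occurs → occurs.
Spacecraft attitude control lost [OR]: Sensor suite unavailable=not, Thruster branch unavailable=occurs → at least one input occurs → occurs.

Yes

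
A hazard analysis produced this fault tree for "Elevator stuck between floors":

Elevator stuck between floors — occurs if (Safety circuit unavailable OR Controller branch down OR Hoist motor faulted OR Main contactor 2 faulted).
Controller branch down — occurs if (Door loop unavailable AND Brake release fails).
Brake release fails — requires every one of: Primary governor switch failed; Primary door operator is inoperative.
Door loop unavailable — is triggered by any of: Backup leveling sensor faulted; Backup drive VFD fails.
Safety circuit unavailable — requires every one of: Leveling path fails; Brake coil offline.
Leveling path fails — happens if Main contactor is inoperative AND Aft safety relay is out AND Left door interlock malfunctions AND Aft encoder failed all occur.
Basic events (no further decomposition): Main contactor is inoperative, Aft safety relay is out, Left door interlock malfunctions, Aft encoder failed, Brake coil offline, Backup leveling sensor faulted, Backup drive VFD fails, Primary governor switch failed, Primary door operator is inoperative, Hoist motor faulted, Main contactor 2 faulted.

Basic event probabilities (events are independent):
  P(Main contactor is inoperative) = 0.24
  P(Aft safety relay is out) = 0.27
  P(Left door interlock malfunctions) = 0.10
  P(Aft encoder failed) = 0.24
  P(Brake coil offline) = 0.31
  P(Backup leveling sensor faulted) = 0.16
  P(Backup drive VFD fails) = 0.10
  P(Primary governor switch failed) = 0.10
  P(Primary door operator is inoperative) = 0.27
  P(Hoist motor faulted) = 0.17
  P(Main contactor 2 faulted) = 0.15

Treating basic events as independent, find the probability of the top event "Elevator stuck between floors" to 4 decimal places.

0.2995

P(Leveling path fails) [AND] = 0.24 × 0.27 × 0.10 × 0.24 = 0.001555
P(Safety circuit unavailable) [AND] = 0.001555 × 0.31 = 0.000482
P(Door loop unavailable) [OR] = 1 − (1−0.16) × (1−0.10) = 0.244000
P(Brake release fails) [AND] = 0.10 × 0.27 = 0.027000
P(Controller branch down) [AND] = 0.244000 × 0.027000 = 0.006588
P(Elevator stuck between floors) [OR] = 1 − (1−0.000482) × (1−0.006588) × (1−0.17) × (1−0.15) = 0.299486
Rounded to 4 decimal places: P(Elevator stuck between floors) ≈ 0.2995.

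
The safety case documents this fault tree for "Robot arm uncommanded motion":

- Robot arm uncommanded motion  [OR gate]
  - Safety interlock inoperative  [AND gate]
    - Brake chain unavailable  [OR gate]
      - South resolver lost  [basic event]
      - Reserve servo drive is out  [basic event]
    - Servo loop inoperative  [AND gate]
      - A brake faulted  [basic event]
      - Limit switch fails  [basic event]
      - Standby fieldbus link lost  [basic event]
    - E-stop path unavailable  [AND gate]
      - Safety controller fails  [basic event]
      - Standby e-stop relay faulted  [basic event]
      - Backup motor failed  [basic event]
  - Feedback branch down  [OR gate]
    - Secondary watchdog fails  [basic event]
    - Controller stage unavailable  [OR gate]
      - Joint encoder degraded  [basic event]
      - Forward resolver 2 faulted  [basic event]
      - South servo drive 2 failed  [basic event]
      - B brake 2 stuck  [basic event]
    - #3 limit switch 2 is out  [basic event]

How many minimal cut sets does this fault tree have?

8

Brake chain unavailable [OR]: union of children's cut sets → 2 cut set(s).
Servo loop inoperative [AND]: one cut set from each child combined → 1 × 1 × 1 = 1 cut set(s).
E-stop path unavailable [AND]: one cut set from each child combined → 1 × 1 × 1 = 1 cut set(s).
Safety interlock inoperative [AND]: one cut set from each child combined → 2 × 1 × 1 = 2 cut set(s).
Controller stage unavailable [OR]: union of children's cut sets → 4 cut set(s).
Feedback branch down [OR]: union of children's cut sets → 6 cut set(s).
Robot arm uncommanded motion [OR]: union of children's cut sets → 8 cut set(s).
Minimal cut sets: {A brake faulted, Backup motor failed, Limit switch fails, Safety controller fails, South resolver lost, Standby e-stop relay faulted, Standby fieldbus link lost}; {A brake faulted, Backup motor failed, Limit switch fails, Reserve servo drive is out, Safety controller fails, Standby e-stop relay faulted, Standby fieldbus link lost}; {Secondary watchdog fails}; {Joint encoder degraded}; {Forward resolver 2 faulted}; {South servo drive 2 failed}; {B brake 2 stuck}; {#3 limit switch 2 is out}.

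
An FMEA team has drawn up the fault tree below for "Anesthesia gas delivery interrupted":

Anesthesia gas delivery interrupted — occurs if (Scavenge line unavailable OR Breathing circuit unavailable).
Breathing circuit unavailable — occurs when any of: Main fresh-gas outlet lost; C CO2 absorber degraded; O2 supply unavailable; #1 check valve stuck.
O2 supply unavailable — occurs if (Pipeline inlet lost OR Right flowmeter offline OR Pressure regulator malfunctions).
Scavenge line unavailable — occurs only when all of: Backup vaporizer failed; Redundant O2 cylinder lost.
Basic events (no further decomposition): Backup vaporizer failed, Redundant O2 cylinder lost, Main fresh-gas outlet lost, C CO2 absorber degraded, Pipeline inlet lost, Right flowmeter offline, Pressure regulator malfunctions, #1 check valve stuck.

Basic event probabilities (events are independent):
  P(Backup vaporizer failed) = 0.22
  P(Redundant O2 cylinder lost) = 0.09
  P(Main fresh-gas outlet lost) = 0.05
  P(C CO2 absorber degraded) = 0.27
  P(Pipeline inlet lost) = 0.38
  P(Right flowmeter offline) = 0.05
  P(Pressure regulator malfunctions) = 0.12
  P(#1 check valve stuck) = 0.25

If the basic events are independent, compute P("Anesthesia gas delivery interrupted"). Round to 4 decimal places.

0.7357

P(Scavenge line unavailable) [AND] = 0.22 × 0.09 = 0.019800
P(O2 supply unavailable) [OR] = 1 − (1−0.38) × (1−0.05) × (1−0.12) = 0.481680
P(Breathing circuit unavailable) [OR] = 1 − (1−0.05) × (1−0.27) × (1−0.481680) × (1−0.25) = 0.730409
P(Anesthesia gas delivery interrupted) [OR] = 1 − (1−0.019800) × (1−0.730409) = 0.735747
Rounded to 4 decimal places: P(Anesthesia gas delivery interrupted) ≈ 0.7357.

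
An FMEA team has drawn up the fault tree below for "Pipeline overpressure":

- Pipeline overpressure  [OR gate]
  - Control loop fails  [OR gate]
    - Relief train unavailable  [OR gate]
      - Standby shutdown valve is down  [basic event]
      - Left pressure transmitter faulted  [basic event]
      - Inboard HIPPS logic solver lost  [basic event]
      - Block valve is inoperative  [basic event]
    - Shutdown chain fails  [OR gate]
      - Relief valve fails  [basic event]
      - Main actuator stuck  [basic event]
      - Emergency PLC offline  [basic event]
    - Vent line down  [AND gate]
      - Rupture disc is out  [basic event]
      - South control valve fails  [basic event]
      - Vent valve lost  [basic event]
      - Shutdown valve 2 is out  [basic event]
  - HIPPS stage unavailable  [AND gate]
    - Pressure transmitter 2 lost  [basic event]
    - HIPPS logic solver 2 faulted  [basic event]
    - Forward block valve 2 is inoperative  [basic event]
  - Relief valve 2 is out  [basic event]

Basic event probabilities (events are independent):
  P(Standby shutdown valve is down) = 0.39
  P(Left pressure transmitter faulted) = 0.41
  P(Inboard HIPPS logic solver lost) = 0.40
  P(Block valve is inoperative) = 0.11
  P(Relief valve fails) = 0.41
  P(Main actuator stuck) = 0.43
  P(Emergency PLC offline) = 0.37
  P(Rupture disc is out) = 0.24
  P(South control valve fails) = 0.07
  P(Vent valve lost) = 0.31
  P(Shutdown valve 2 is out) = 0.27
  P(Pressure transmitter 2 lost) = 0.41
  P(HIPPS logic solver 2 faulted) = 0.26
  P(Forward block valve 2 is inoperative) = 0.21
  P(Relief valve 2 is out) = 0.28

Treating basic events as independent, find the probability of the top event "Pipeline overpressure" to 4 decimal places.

0.9714

P(Relief train unavailable) [OR] = 1 − (1−0.39) × (1−0.41) × (1−0.40) × (1−0.11) = 0.807813
P(Shutdown chain fails) [OR] = 1 − (1−0.41) × (1−0.43) × (1−0.37) = 0.788131
P(Vent line down) [AND] = 0.24 × 0.07 × 0.31 × 0.27 = 0.001406
P(Control loop fails) [OR] = 1 − (1−0.807813) × (1−0.788131) × (1−0.001406) = 0.959339
P(HIPPS stage unavailable) [AND] = 0.41 × 0.26 × 0.21 = 0.022386
P(Pipeline overpressure) [OR] = 1 − (1−0.959339) × (1−0.022386) × (1−0.28) = 0.971379
Rounded to 4 decimal places: P(Pipeline overpressure) ≈ 0.9714.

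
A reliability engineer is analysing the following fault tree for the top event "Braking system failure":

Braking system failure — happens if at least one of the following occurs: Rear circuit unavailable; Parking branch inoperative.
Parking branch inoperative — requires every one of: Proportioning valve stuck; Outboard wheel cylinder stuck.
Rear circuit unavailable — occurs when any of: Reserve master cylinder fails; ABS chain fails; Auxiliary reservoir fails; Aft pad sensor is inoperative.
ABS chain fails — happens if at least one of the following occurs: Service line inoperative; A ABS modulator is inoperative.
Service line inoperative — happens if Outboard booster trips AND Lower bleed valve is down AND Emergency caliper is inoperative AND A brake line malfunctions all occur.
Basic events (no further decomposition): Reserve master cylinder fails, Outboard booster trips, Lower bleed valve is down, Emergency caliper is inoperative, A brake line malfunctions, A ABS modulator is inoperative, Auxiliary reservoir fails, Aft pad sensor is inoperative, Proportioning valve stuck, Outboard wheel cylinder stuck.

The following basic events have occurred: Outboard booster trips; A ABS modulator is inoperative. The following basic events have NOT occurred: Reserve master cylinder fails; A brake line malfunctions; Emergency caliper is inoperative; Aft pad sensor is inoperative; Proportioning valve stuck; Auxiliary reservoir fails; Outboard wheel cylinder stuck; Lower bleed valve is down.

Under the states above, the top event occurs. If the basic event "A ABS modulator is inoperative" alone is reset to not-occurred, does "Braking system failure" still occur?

Counterfactual: set "A ABS modulator is inoperative" to not occurred.
Service line inoperative [AND]: Outboard booster trips=occurs, Lower bleed valve is down=not, Emergency caliper is inoperative=not, A brake line malfunctions=not → not all inputs occur → does not occur.
ABS chain fails [OR]: Service line inoperative=not, A ABS modulator is inoperative=not → no input occurs → does not occur.
Rear circuit unavailable [OR]: Reserve master cylinder fails=not, ABS chain fails=not, Auxiliary reservoir fails=not, Aft pad sensor is inoperative=not → no input occurs → does not occur.
Parking branch inoperative [AND]: Proportioning valve stuck=not, Outboard wheel cylinder stuck=not → not all inputs occur → does not occur.
Braking system failure [OR]: Rear circuit unavailable=not, Parking branch inoperative=not → no input occurs → does not occur.

No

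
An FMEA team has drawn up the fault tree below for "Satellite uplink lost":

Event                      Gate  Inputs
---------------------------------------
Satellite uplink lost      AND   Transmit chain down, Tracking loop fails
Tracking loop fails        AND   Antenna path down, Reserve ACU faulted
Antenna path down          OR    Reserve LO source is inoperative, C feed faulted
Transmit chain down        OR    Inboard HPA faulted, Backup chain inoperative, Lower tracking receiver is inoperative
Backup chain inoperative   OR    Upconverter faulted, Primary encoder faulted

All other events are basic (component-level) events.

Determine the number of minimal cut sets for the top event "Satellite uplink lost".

Backup chain inoperative [OR]: union of children's cut sets → 2 cut set(s).
Transmit chain down [OR]: union of children's cut sets → 4 cut set(s).
Antenna path down [OR]: union of children's cut sets → 2 cut set(s).
Tracking loop fails [AND]: one cut set from each child combined → 2 × 1 = 2 cut set(s).
Satellite uplink lost [AND]: one cut set from each child combined → 4 × 2 = 8 cut set(s).
Minimal cut sets: {Inboard HPA faulted, Reserve ACU faulted, Reserve LO source is inoperative}; {C feed faulted, Inboard HPA faulted, Reserve ACU faulted}; {Reserve ACU faulted, Reserve LO source is inoperative, Upconverter faulted}; {C feed faulted, Reserve ACU faulted, Upconverter faulted}; {Primary encoder faulted, Reserve ACU faulted, Reserve LO source is inoperative}; {C feed faulted, Primary encoder faulted, Reserve ACU faulted}; {Lower tracking receiver is inoperative, Reserve ACU faulted, Reserve LO source is inoperative}; {C feed faulted, Lower tracking receiver is inoperative, Reserve ACU faulted}.

8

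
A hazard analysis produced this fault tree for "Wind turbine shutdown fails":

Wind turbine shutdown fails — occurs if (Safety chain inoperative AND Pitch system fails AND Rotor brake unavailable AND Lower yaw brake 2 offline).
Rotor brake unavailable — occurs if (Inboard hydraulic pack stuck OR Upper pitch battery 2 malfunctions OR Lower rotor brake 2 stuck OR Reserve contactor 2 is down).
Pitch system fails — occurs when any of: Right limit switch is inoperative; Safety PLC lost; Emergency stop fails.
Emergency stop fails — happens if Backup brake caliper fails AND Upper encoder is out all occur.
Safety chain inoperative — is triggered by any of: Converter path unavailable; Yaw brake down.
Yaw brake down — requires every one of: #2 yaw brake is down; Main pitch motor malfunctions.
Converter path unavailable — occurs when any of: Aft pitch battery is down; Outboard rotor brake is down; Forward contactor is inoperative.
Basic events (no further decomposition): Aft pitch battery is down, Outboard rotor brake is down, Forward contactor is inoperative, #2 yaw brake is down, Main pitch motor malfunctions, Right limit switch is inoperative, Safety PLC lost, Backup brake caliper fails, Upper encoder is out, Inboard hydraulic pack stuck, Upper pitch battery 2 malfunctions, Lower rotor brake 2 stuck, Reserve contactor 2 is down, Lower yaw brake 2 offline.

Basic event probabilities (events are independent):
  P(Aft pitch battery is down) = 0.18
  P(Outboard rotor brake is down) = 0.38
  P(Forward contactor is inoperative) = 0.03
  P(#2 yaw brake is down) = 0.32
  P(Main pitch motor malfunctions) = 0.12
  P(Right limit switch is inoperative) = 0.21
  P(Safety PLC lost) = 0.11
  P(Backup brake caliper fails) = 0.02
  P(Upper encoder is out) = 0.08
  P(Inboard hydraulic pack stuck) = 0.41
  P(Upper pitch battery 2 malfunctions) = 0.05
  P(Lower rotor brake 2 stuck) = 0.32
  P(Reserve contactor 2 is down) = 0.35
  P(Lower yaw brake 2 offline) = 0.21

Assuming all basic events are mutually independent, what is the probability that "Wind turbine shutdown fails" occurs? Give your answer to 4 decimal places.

0.0248

P(Converter path unavailable) [OR] = 1 − (1−0.18) × (1−0.38) × (1−0.03) = 0.506852
P(Yaw brake down) [AND] = 0.32 × 0.12 = 0.038400
P(Safety chain inoperative) [OR] = 1 − (1−0.506852) × (1−0.038400) = 0.525789
P(Emergency stop fails) [AND] = 0.02 × 0.08 = 0.001600
P(Pitch system fails) [OR] = 1 − (1−0.21) × (1−0.11) × (1−0.001600) = 0.298025
P(Rotor brake unavailable) [OR] = 1 − (1−0.41) × (1−0.05) × (1−0.32) × (1−0.35) = 0.752259
P(Wind turbine shutdown fails) [AND] = 0.525789 × 0.298025 × 0.752259 × 0.21 = 0.024754
Rounded to 4 decimal places: P(Wind turbine shutdown fails) ≈ 0.0248.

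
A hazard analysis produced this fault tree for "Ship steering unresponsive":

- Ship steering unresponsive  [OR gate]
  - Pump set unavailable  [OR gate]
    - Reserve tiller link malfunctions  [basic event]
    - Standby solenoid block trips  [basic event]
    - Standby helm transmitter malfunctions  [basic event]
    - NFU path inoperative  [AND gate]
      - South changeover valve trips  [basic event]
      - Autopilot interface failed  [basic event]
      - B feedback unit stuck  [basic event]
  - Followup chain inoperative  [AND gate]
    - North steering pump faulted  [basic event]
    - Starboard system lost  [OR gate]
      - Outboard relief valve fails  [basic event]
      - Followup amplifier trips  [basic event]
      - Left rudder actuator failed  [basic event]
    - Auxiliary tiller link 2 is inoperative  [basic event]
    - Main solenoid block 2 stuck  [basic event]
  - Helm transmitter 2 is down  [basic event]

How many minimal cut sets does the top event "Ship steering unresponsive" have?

NFU path inoperative [AND]: one cut set from each child combined → 1 × 1 × 1 = 1 cut set(s).
Pump set unavailable [OR]: union of children's cut sets → 4 cut set(s).
Starboard system lost [OR]: union of children's cut sets → 3 cut set(s).
Followup chain inoperative [AND]: one cut set from each child combined → 1 × 3 × 1 × 1 = 3 cut set(s).
Ship steering unresponsive [OR]: union of children's cut sets → 8 cut set(s).
Minimal cut sets: {Reserve tiller link malfunctions}; {Standby solenoid block trips}; {Standby helm transmitter malfunctions}; {Autopilot interface failed, B feedback unit stuck, South changeover valve trips}; {Auxiliary tiller link 2 is inoperative, Main solenoid block 2 stuck, North steering pump faulted, Outboard relief valve fails}; {Auxiliary tiller link 2 is inoperative, Followup amplifier trips, Main solenoid block 2 stuck, North steering pump faulted}; {Auxiliary tiller link 2 is inoperative, Left rudder actuator failed, Main solenoid block 2 stuck, North steering pump faulted}; {Helm transmitter 2 is down}.

8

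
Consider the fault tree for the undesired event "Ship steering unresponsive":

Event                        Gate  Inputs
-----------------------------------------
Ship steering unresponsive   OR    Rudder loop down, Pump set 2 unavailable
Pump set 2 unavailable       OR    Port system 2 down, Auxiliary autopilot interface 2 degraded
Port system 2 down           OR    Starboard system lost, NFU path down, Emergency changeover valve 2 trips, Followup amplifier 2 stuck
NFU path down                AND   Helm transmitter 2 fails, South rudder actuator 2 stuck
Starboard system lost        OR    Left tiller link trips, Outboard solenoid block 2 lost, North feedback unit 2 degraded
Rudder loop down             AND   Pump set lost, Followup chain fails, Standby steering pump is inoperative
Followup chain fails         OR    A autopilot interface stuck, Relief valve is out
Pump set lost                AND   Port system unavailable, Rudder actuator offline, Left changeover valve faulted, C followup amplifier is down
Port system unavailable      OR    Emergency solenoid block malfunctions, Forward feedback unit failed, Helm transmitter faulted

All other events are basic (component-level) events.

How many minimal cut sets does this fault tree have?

13

Port system unavailable [OR]: union of children's cut sets → 3 cut set(s).
Pump set lost [AND]: one cut set from each child combined → 3 × 1 × 1 × 1 = 3 cut set(s).
Followup chain fails [OR]: union of children's cut sets → 2 cut set(s).
Rudder loop down [AND]: one cut set from each child combined → 3 × 2 × 1 = 6 cut set(s).
Starboard system lost [OR]: union of children's cut sets → 3 cut set(s).
NFU path down [AND]: one cut set from each child combined → 1 × 1 = 1 cut set(s).
Port system 2 down [OR]: union of children's cut sets → 6 cut set(s).
Pump set 2 unavailable [OR]: union of children's cut sets → 7 cut set(s).
Ship steering unresponsive [OR]: union of children's cut sets → 13 cut set(s).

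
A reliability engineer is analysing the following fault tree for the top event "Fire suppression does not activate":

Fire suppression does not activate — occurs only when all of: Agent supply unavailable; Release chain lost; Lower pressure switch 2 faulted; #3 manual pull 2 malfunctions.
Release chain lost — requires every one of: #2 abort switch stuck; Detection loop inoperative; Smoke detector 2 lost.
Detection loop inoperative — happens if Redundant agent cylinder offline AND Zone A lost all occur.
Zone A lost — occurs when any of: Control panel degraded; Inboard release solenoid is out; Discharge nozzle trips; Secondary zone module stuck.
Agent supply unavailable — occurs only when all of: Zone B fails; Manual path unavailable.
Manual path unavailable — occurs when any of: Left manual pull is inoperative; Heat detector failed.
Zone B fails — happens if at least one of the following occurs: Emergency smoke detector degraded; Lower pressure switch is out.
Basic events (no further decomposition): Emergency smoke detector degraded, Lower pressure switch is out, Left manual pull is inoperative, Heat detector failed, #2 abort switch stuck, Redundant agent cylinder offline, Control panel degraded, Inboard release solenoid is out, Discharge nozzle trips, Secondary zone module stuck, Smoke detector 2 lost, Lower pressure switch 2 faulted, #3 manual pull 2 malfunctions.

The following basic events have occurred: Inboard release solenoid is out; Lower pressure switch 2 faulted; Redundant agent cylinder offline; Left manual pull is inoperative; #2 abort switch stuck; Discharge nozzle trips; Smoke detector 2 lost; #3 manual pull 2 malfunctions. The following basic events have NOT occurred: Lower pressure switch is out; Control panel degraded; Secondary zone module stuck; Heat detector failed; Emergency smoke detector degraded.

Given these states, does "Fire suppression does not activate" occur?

No

Zone B fails [OR]: Emergency smoke detector degraded=not, Lower pressure switch is out=not → no input occurs → does not occur.
Manual path unavailable [OR]: Left manual pull is inoperative=occurs, Heat detector failed=not → at least one input occurs → occurs.
Agent supply unavailable [AND]: Zone B fails=not, Manual path unavailable=occurs → not all inputs occur → does not occur.
Zone A lost [OR]: Control panel degraded=not, Inboard release solenoid is out=occurs, Discharge nozzle trips=occurs, Secondary zone module stuck=not → at least one input occurs → occurs.
Detection loop inoperative [AND]: Redundant agent cylinder offline=occurs, Zone A lost=occurs → all inputs occur → occurs.
Release chain lost [AND]: #2 abort switch stuck=occurs, Detection loop inoperative=occurs, Smoke detector 2 lost=occurs → all inputs occur → occurs.
Fire suppression does not activate [AND]: Agent supply unavailable=not, Release chain lost=occurs, Lower pressure switch 2 faulted=occurs, #3 manual pull 2 malfunctions=occurs → not all inputs occur → does not occur.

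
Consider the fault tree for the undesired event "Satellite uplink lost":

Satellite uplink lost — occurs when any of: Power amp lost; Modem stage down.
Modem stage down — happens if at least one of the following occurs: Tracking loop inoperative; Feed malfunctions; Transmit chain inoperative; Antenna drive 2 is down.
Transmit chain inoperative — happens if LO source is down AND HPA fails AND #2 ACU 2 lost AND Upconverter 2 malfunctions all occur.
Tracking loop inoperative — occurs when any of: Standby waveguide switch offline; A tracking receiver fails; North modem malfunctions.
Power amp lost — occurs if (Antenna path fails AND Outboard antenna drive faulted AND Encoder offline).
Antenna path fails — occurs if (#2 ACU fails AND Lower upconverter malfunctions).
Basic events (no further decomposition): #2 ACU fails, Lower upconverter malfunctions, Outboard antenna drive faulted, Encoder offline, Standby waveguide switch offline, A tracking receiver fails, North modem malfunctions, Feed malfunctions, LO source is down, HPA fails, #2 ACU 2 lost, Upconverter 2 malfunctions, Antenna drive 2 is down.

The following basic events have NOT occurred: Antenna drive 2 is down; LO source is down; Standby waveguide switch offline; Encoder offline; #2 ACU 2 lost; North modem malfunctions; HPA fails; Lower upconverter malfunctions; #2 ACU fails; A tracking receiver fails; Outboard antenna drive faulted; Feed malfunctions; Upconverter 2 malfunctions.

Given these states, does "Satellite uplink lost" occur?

No

Antenna path fails [AND]: #2 ACU fails=not, Lower upconverter malfunctions=not → not all inputs occur → does not occur.
Power amp lost [AND]: Antenna path fails=not, Outboard antenna drive faulted=not, Encoder offline=not → not all inputs occur → does not occur.
Tracking loop inoperative [OR]: Standby waveguide switch offline=not, A tracking receiver fails=not, North modem malfunctions=not → no input occurs → does not occur.
Transmit chain inoperative [AND]: LO source is down=not, HPA fails=not, #2 ACU 2 lost=not, Upconverter 2 malfunctions=not → not all inputs occur → does not occur.
Modem stage down [OR]: Tracking loop inoperative=not, Feed malfunctions=not, Transmit chain inoperative=not, Antenna drive 2 is down=not → no input occurs → does not occur.
Satellite uplink lost [OR]: Power amp lost=not, Modem stage down=not → no input occurs → does not occur.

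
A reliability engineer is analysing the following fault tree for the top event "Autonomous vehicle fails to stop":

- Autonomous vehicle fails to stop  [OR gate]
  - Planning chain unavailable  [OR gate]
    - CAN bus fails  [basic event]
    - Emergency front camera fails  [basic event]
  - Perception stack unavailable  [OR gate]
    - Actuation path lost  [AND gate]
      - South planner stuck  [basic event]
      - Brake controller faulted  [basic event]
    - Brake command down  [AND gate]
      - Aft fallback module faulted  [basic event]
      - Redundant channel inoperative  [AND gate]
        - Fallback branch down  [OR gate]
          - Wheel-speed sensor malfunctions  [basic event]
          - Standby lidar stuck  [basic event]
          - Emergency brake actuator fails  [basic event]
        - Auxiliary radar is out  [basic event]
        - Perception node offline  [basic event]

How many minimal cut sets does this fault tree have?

6

Planning chain unavailable [OR]: union of children's cut sets → 2 cut set(s).
Actuation path lost [AND]: one cut set from each child combined → 1 × 1 = 1 cut set(s).
Fallback branch down [OR]: union of children's cut sets → 3 cut set(s).
Redundant channel inoperative [AND]: one cut set from each child combined → 3 × 1 × 1 = 3 cut set(s).
Brake command down [AND]: one cut set from each child combined → 1 × 3 = 3 cut set(s).
Perception stack unavailable [OR]: union of children's cut sets → 4 cut set(s).
Autonomous vehicle fails to stop [OR]: union of children's cut sets → 6 cut set(s).
Minimal cut sets: {CAN bus fails}; {Emergency front camera fails}; {Brake controller faulted, South planner stuck}; {Aft fallback module faulted, Auxiliary radar is out, Perception node offline, Wheel-speed sensor malfunctions}; {Aft fallback module faulted, Auxiliary radar is out, Perception node offline, Standby lidar stuck}; {Aft fallback module faulted, Auxiliary radar is out, Emergency brake actuator fails, Perception node offline}.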